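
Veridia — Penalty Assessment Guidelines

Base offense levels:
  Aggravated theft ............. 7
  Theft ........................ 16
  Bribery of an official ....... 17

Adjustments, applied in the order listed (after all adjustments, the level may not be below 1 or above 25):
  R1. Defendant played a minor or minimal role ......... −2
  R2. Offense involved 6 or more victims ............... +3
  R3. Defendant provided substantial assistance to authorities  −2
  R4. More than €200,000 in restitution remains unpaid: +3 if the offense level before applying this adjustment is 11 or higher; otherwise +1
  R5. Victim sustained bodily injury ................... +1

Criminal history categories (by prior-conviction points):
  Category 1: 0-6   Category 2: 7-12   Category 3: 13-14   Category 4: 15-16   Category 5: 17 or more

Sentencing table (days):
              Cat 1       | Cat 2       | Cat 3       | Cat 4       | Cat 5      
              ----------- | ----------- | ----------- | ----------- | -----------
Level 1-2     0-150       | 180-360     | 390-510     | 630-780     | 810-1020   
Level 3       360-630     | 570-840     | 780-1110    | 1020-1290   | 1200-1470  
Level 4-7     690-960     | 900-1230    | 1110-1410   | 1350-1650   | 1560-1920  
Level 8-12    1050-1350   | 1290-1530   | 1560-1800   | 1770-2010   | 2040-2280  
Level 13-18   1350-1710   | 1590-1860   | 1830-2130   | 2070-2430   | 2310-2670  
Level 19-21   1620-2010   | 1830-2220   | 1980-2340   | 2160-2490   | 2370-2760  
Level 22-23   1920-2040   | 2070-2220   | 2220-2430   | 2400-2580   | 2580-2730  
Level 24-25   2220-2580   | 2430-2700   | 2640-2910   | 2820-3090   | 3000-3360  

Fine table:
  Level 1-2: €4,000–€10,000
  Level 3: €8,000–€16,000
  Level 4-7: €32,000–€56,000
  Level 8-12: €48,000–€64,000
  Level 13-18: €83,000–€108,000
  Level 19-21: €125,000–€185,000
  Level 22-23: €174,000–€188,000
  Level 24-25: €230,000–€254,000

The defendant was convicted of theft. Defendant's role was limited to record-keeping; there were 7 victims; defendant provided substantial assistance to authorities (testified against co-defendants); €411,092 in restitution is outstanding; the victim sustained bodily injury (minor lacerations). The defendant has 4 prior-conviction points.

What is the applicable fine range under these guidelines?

€125,000–€185,000

Base offense level for theft: 16.
R1 applies: 16 − 2 = 14.
R2 applies: 14 + 3 = 17.
R3 applies: 17 − 2 = 15.
R4 applies (level before this adjustment is 15 ≥ 11, so +3): 15 + 3 = 18.
R5 applies: 18 + 1 = 19.
Final offense level: 19.
Level 19 falls in the 19-21 band.
Fine table: Level 19-21 → €125,000–€185,000.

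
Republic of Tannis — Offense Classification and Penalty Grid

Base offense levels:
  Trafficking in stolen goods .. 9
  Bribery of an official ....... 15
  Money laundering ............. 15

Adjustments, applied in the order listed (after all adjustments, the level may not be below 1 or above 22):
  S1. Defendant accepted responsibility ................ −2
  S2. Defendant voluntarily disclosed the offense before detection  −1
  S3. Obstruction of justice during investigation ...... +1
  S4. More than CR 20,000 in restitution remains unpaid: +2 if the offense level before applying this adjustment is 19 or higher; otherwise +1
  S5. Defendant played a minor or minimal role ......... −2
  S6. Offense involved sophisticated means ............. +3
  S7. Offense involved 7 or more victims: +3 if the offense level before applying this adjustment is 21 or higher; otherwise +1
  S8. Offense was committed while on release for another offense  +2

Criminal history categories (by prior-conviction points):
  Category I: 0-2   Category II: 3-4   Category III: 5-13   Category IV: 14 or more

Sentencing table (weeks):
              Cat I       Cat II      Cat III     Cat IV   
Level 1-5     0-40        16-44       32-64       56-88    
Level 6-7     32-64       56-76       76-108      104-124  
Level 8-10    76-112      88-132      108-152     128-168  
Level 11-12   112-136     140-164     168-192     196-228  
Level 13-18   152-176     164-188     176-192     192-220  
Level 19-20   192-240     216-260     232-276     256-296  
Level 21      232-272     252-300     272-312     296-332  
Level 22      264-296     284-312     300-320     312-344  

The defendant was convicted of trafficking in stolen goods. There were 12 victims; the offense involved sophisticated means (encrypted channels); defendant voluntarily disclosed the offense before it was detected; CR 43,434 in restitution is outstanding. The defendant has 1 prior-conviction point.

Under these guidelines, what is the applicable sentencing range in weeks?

Base offense level for trafficking in stolen goods: 9.
S2 applies: 9 − 1 = 8.
S4 applies (level before this adjustment is 8 < 19, so +1): 8 + 1 = 9.
S5 does not apply.
S6 applies: 9 + 3 = 12.
S7 applies (level before this adjustment is 12 < 21, so +1): 12 + 1 = 13.
Final offense level: 13.
Criminal history: 1 prior point → Category I (0-2).
Level 13 falls in the 13-18 band.
Grid: Level 13-18 × Category I = 152-176 weeks.

152-176 weeks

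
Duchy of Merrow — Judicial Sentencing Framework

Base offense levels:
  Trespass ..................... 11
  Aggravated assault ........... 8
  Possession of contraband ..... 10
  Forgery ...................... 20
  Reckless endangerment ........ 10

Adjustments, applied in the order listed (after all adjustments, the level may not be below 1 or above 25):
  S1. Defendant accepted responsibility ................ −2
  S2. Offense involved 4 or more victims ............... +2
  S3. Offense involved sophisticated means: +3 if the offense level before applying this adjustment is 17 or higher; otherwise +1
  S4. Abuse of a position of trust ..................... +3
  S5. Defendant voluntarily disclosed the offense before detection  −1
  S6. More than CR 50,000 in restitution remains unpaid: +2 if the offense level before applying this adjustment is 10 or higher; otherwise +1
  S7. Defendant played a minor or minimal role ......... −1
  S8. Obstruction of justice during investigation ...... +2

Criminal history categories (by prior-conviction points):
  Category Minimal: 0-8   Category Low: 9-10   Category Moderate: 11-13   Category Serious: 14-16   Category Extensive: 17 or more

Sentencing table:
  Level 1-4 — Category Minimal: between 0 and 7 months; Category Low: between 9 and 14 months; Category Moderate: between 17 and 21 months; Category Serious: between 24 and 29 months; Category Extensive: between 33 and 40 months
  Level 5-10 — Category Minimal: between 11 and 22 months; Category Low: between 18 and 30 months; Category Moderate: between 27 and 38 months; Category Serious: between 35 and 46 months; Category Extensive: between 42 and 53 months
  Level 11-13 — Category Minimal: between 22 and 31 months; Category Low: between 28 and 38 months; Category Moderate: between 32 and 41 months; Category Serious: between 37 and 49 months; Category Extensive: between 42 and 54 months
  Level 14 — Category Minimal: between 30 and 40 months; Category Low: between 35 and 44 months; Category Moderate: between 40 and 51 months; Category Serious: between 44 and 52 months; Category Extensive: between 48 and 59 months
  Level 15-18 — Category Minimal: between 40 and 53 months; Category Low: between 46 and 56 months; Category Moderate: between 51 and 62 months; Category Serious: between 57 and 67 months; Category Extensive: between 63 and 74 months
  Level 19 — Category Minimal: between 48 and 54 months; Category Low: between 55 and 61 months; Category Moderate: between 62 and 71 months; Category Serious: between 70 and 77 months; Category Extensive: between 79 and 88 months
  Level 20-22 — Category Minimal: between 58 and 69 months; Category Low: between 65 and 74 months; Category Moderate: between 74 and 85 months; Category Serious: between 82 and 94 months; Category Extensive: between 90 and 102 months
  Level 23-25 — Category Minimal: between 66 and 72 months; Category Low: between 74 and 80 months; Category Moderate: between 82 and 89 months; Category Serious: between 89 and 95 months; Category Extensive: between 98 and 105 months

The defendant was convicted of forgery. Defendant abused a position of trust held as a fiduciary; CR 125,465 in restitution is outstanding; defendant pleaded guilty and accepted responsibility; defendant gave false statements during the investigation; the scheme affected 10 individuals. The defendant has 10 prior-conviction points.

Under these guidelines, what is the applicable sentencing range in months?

Base offense level for forgery: 20.
S1 applies: 20 − 2 = 18.
S2 applies: 18 + 2 = 20.
S4 applies: 20 + 3 = 23.
S5 does not apply.
S6 applies (level before this adjustment is 23 ≥ 10, so +2): 23 + 2 = 25.
S7 does not apply.
S8 applies: 25 + 2 = 27.
Level 27 exceeds the maximum of 25; capped at 25.
Final offense level: 25.
Criminal history: 10 prior points → Category Low (9-10).
Level 25 falls in the 23-25 band.
Grid: Level 23-25 × Category Low = 74-80 months.

74-80 months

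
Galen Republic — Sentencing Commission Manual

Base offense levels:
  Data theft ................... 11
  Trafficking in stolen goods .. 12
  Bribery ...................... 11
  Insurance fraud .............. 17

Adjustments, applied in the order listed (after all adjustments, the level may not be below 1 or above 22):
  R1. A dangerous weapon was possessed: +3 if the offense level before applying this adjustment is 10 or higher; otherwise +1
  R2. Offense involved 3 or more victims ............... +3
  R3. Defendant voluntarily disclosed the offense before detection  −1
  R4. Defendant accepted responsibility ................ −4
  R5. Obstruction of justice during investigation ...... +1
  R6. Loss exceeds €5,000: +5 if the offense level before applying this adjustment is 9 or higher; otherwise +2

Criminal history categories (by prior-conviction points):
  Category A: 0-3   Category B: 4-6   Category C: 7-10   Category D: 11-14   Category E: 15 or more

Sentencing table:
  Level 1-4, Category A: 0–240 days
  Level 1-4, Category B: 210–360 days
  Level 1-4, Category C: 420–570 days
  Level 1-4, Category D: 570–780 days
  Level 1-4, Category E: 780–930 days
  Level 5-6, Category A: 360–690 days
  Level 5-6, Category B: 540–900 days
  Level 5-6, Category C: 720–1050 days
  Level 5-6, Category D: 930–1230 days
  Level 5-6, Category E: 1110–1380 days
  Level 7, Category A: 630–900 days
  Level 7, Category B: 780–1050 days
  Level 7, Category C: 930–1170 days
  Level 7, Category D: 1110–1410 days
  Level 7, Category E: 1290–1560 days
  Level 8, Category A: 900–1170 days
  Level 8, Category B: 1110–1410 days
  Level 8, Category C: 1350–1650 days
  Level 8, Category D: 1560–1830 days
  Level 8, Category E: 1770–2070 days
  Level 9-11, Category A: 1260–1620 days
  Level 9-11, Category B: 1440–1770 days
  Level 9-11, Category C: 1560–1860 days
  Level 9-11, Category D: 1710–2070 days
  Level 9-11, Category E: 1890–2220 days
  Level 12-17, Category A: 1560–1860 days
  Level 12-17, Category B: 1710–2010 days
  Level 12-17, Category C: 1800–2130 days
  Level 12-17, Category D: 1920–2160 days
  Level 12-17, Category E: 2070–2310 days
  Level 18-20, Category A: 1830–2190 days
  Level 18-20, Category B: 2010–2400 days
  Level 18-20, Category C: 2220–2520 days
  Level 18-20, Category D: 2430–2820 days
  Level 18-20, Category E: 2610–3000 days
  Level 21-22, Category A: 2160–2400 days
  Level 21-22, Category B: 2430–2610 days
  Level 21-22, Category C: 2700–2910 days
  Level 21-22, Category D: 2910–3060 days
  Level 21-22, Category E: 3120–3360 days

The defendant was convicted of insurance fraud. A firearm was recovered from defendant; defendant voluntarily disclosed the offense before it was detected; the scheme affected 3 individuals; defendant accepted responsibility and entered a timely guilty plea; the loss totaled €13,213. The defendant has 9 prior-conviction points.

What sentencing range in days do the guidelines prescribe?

Base offense level for insurance fraud: 17.
R1 applies (level before this adjustment is 17 ≥ 10, so +3): 17 + 3 = 20.
R2 applies: 20 + 3 = 23.
R3 applies: 23 − 1 = 22.
R4 applies: 22 − 4 = 18.
R5 does not apply.
R6 applies (level before this adjustment is 18 ≥ 9, so +5): 18 + 5 = 23.
Level 23 exceeds the maximum of 22; capped at 22.
Final offense level: 22.
Criminal history: 9 prior points → Category C (7-10).
Level 22 falls in the 21-22 band.
Grid: Level 21-22 × Category C = 2700-2910 days.

2700-2910 days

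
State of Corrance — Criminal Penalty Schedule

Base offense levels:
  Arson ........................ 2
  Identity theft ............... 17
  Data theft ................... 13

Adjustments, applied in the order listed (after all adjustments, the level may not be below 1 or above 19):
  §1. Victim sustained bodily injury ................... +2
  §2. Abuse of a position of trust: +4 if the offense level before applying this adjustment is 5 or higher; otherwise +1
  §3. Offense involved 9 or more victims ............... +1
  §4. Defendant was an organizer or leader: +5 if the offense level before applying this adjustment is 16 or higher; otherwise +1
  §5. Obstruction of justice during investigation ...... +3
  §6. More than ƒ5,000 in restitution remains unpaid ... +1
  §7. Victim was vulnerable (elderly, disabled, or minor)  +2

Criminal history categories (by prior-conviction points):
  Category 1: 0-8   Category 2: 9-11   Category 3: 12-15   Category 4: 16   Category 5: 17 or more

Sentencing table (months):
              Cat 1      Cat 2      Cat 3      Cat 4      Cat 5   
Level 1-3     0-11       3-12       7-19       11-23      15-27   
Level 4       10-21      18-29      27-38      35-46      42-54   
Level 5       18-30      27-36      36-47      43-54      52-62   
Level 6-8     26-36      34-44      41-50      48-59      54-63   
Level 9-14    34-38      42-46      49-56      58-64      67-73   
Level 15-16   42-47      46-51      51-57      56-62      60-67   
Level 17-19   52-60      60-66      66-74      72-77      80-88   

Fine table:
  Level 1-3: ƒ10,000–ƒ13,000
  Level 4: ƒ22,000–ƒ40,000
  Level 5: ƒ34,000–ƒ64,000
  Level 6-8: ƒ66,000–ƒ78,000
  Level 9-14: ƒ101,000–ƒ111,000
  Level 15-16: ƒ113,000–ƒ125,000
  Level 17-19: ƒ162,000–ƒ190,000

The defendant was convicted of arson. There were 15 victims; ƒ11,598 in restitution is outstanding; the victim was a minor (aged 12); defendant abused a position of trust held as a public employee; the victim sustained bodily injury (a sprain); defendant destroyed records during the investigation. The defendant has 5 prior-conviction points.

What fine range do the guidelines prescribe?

Base offense level for arson: 2.
§1 applies: 2 + 2 = 4.
§2 applies (level before this adjustment is 4 < 5, so +1): 4 + 1 = 5.
§3 applies: 5 + 1 = 6.
§4 does not apply.
§5 applies: 6 + 3 = 9.
§6 applies: 9 + 1 = 10.
§7 applies: 10 + 2 = 12.
Final offense level: 12.
Level 12 falls in the 9-14 band.
Fine table: Level 9-14 → ƒ101,000–ƒ111,000.

ƒ101,000–ƒ111,000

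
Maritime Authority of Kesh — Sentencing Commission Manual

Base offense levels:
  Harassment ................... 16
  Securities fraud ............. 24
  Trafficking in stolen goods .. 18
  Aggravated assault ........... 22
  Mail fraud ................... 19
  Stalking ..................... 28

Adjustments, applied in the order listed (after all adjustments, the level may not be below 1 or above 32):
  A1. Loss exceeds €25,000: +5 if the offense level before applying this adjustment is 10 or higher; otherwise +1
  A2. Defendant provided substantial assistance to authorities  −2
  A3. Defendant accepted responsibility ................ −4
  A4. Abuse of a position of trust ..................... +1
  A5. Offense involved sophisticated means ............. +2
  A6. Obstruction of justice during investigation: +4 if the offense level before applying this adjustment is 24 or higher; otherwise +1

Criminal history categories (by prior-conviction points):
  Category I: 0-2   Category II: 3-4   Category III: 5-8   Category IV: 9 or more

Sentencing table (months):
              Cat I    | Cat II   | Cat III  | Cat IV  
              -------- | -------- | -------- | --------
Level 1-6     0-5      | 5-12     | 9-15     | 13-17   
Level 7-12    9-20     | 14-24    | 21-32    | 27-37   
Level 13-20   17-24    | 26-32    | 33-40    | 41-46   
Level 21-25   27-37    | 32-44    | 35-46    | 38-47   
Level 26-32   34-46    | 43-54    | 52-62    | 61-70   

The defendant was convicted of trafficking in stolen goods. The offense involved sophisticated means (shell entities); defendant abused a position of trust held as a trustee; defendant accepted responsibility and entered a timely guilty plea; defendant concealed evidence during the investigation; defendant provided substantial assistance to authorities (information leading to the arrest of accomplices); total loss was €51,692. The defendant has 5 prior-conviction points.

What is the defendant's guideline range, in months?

Base offense level for trafficking in stolen goods: 18.
A1 applies (level before this adjustment is 18 ≥ 10, so +5): 18 + 5 = 23.
A2 applies: 23 − 2 = 21.
A3 applies: 21 − 4 = 17.
A4 applies: 17 + 1 = 18.
A5 applies: 18 + 2 = 20.
A6 applies (level before this adjustment is 20 < 24, so +1): 20 + 1 = 21.
Final offense level: 21.
Criminal history: 5 prior points → Category III (5-8).
Level 21 falls in the 21-25 band.
Grid: Level 21-25 × Category III = 35-46 months.

35-46 months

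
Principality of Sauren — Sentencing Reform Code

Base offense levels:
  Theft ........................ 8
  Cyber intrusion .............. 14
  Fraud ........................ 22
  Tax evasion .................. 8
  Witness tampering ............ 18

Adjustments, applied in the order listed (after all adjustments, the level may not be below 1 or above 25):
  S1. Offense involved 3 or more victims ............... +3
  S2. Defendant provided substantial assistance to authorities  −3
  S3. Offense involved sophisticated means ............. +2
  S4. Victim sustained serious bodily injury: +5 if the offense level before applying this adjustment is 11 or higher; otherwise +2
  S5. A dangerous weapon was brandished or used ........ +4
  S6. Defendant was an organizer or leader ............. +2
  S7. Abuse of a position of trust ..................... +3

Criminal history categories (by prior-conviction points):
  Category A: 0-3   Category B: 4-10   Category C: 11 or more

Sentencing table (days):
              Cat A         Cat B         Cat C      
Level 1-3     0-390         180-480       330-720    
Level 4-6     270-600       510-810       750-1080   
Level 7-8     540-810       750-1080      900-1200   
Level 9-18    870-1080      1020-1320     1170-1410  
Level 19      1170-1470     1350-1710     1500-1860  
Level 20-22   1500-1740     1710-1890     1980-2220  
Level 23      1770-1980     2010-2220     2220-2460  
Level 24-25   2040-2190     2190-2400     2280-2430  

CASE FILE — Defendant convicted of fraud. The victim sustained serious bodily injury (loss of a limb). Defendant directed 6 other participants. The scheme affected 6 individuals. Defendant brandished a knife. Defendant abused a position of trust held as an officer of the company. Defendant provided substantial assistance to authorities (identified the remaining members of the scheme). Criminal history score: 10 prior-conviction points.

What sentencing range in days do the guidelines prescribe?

2190-2400 days

Base offense level for fraud: 22.
S1 applies: 22 + 3 = 25.
S2 applies: 25 − 3 = 22.
S4 applies (level before this adjustment is 22 ≥ 11, so +5): 22 + 5 = 27.
S5 applies: 27 + 4 = 31.
S6 applies: 31 + 2 = 33.
S7 applies: 33 + 3 = 36.
Level 36 exceeds the maximum of 25; capped at 25.
Final offense level: 25.
Criminal history: 10 prior points → Category B (4-10).
Level 25 falls in the 24-25 band.
Grid: Level 24-25 × Category B = 2190-2400 days.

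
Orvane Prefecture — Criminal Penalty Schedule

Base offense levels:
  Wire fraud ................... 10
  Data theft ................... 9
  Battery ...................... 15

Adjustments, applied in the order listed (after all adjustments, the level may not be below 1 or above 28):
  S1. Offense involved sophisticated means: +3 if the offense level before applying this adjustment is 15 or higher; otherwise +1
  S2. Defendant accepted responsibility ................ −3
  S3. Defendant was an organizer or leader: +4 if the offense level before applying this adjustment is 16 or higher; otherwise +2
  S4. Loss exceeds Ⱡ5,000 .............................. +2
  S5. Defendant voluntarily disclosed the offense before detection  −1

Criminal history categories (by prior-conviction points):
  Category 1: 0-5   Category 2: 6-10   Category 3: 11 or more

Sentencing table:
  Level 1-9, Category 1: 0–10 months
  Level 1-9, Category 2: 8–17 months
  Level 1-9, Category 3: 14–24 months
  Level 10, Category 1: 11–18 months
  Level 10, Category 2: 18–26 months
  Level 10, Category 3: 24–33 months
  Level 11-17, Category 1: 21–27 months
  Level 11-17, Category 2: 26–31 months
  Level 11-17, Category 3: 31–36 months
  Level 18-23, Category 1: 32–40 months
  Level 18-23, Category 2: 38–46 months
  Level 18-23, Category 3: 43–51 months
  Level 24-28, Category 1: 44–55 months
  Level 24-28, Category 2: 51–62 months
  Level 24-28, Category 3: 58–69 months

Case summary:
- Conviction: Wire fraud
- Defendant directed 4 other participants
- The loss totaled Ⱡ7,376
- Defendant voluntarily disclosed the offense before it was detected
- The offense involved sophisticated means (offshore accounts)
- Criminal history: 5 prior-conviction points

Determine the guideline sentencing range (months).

Base offense level for wire fraud: 10.
S1 applies (level before this adjustment is 10 < 15, so +1): 10 + 1 = 11.
S3 applies (level before this adjustment is 11 < 16, so +2): 11 + 2 = 13.
S4 applies: 13 + 2 = 15.
S5 applies: 15 − 1 = 14.
Final offense level: 14.
Criminal history: 5 prior points → Category 1 (0-5).
Level 14 falls in the 11-17 band.
Grid: Level 11-17 × Category 1 = 21-27 months.

21-27 months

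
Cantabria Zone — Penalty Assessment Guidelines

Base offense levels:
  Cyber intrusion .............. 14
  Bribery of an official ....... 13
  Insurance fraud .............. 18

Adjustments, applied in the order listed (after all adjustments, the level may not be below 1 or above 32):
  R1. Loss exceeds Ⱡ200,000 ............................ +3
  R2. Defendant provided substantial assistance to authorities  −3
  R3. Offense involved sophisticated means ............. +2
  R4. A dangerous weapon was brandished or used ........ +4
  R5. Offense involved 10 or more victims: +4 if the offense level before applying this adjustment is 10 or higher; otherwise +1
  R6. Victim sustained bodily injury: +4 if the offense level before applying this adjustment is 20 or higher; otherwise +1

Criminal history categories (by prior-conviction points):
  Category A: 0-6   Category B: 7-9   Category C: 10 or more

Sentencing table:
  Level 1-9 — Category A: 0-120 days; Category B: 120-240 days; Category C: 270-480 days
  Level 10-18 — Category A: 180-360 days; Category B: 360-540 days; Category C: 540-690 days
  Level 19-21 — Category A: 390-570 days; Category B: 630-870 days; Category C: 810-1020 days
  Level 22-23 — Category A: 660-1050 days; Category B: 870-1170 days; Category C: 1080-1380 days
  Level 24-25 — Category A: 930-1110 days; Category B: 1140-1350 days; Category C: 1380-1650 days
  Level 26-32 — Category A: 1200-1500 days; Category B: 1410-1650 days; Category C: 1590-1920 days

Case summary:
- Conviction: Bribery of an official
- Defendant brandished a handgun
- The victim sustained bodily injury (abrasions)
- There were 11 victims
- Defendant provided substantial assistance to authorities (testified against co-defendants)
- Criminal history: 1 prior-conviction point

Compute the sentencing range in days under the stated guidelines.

390-570 days

Base offense level for bribery of an official: 13.
R1 does not apply.
R2 applies: 13 − 3 = 10.
R4 applies: 10 + 4 = 14.
R5 applies (level before this adjustment is 14 ≥ 10, so +4): 14 + 4 = 18.
R6 applies (level before this adjustment is 18 < 20, so +1): 18 + 1 = 19.
Final offense level: 19.
Criminal history: 1 prior point → Category A (0-6).
Level 19 falls in the 19-21 band.
Grid: Level 19-21 × Category A = 390-570 days.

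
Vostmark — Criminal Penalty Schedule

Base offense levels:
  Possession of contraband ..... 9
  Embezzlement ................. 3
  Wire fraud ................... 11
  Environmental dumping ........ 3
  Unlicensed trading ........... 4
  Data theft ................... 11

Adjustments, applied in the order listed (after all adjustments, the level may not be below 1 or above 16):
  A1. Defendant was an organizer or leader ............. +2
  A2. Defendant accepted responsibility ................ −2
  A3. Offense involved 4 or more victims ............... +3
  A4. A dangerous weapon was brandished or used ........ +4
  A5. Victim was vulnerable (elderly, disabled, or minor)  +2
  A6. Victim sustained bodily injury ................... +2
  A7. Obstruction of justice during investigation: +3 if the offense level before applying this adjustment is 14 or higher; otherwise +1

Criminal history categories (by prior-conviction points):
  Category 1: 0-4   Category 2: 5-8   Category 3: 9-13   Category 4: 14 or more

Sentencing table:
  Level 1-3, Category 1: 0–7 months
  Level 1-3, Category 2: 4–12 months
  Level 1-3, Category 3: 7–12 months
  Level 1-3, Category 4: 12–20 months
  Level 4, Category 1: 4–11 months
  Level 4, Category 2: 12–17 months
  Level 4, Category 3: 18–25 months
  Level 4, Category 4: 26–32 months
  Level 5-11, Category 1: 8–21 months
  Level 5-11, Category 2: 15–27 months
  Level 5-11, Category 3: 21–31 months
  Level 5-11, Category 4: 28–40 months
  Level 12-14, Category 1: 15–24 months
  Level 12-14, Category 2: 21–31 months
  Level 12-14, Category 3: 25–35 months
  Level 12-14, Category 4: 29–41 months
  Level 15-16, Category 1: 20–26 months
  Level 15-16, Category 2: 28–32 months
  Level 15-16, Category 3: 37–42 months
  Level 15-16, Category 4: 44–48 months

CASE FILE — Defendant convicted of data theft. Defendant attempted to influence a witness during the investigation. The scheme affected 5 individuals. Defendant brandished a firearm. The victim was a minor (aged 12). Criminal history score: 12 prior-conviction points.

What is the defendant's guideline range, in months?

37-42 months

Base offense level for data theft: 11.
A3 applies: 11 + 3 = 14.
A4 applies: 14 + 4 = 18.
A5 applies: 18 + 2 = 20.
A6 does not apply.
A7 applies (level before this adjustment is 20 ≥ 14, so +3): 20 + 3 = 23.
Level 23 exceeds the maximum of 16; capped at 16.
Final offense level: 16.
Criminal history: 12 prior points → Category 3 (9-13).
Level 16 falls in the 15-16 band.
Grid: Level 15-16 × Category 3 = 37-42 months.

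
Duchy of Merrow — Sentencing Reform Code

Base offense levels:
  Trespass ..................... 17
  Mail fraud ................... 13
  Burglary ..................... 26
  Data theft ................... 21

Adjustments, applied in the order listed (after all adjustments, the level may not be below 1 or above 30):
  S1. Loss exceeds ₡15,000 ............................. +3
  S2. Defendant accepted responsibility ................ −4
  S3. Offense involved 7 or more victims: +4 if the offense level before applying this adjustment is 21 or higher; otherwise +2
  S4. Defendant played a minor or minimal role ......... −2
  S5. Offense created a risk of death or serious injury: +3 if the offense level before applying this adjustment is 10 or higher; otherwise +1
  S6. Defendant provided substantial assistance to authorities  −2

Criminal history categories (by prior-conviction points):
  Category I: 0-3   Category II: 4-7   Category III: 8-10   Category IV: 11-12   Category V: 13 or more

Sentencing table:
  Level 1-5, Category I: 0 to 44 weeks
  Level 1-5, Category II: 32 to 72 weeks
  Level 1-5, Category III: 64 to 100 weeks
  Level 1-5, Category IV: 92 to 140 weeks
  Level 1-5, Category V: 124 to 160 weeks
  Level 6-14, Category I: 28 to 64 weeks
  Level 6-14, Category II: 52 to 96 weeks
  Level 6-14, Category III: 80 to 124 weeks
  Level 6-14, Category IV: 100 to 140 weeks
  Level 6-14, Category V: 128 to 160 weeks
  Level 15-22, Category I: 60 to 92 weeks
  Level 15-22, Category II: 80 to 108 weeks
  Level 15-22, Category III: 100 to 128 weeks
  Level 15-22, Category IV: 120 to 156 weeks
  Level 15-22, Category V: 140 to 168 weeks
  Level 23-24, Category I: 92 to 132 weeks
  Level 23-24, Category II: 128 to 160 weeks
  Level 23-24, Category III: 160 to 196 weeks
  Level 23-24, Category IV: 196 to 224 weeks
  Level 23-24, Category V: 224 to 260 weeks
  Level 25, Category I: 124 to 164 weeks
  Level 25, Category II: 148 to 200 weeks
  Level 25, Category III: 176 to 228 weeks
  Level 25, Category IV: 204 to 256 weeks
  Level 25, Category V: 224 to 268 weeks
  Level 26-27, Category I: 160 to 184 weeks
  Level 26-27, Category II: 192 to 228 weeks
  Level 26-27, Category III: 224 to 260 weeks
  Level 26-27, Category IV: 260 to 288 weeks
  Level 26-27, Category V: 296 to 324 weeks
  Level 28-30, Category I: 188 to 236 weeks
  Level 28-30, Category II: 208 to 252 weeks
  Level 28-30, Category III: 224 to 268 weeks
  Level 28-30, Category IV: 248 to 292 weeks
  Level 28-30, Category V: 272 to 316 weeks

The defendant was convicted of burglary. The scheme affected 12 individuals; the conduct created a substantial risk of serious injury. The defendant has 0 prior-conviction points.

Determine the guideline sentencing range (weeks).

188-236 weeks

Base offense level for burglary: 26.
S3 applies (level before this adjustment is 26 ≥ 21, so +4): 26 + 4 = 30.
S5 applies (level before this adjustment is 30 ≥ 10, so +3): 30 + 3 = 33.
Level 33 exceeds the maximum of 30; capped at 30.
Final offense level: 30.
Criminal history: 0 prior points → Category I (0-3).
Level 30 falls in the 28-30 band.
Grid: Level 28-30 × Category I = 188-236 weeks.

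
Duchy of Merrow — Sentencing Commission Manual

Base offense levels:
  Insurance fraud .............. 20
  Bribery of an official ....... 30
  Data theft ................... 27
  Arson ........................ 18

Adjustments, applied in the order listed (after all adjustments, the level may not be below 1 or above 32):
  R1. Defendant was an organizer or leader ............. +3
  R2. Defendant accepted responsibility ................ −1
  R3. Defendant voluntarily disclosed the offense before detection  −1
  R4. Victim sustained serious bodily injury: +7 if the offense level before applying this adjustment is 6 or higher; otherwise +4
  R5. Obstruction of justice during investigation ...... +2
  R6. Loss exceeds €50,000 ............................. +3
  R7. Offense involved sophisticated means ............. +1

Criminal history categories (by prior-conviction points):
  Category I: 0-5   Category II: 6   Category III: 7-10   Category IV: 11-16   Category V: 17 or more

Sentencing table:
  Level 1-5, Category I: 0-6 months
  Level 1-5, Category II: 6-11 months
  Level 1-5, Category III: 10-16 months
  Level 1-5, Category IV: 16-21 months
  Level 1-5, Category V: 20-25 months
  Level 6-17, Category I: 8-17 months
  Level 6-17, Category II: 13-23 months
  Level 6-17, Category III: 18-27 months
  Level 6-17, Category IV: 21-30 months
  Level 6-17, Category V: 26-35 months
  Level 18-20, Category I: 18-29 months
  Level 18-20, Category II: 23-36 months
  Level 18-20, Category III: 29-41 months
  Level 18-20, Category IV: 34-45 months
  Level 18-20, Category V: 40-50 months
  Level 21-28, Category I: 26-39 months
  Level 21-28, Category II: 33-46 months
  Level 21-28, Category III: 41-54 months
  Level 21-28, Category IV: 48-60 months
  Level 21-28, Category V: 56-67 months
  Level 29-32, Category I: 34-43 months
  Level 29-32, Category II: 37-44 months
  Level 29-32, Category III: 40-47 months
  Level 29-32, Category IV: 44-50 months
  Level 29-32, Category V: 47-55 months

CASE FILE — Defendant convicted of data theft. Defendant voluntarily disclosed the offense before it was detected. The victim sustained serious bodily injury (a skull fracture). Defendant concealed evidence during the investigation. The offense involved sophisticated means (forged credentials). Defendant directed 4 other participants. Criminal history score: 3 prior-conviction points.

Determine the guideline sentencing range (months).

34-43 months

Base offense level for data theft: 27.
R1 applies: 27 + 3 = 30.
R3 applies: 30 − 1 = 29.
R4 applies (level before this adjustment is 29 ≥ 6, so +7): 29 + 7 = 36.
R5 applies: 36 + 2 = 38.
R7 applies: 38 + 1 = 39.
Level 39 exceeds the maximum of 32; capped at 32.
Final offense level: 32.
Criminal history: 3 prior points → Category I (0-5).
Level 32 falls in the 29-32 band.
Grid: Level 29-32 × Category I = 34-43 months.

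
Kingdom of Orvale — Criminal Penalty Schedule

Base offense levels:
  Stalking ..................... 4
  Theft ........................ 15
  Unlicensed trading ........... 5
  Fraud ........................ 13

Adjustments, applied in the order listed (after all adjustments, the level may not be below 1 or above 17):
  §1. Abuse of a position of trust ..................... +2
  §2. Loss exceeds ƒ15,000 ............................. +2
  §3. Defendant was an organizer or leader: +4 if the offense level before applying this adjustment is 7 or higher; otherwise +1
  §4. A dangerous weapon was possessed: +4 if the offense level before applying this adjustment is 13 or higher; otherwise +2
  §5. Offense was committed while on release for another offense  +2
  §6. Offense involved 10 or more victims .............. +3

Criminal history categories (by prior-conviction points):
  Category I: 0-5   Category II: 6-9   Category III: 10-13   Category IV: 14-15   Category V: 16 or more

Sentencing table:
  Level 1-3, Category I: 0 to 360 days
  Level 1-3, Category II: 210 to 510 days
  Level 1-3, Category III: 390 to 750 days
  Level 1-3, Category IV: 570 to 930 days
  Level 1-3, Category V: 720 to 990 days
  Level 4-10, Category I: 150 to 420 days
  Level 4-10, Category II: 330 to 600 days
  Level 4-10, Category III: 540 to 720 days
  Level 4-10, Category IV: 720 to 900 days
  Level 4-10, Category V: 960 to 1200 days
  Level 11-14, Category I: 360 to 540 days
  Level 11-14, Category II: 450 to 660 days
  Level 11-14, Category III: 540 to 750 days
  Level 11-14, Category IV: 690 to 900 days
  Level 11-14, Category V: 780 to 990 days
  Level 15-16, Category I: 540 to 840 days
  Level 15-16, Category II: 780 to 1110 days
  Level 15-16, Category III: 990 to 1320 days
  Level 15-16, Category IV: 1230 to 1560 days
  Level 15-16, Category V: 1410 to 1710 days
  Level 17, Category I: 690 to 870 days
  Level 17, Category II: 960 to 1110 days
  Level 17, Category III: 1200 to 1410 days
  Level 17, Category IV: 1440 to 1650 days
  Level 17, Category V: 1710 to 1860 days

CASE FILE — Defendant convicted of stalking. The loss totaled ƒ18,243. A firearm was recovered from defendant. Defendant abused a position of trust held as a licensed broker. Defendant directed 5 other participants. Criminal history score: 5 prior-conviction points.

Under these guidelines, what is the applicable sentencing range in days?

Base offense level for stalking: 4.
§1 applies: 4 + 2 = 6.
§2 applies: 6 + 2 = 8.
§3 applies (level before this adjustment is 8 ≥ 7, so +4): 8 + 4 = 12.
§4 applies (level before this adjustment is 12 < 13, so +2): 12 + 2 = 14.
Final offense level: 14.
Criminal history: 5 prior points → Category I (0-5).
Level 14 falls in the 11-14 band.
Grid: Level 11-14 × Category I = 360-540 days.

360-540 days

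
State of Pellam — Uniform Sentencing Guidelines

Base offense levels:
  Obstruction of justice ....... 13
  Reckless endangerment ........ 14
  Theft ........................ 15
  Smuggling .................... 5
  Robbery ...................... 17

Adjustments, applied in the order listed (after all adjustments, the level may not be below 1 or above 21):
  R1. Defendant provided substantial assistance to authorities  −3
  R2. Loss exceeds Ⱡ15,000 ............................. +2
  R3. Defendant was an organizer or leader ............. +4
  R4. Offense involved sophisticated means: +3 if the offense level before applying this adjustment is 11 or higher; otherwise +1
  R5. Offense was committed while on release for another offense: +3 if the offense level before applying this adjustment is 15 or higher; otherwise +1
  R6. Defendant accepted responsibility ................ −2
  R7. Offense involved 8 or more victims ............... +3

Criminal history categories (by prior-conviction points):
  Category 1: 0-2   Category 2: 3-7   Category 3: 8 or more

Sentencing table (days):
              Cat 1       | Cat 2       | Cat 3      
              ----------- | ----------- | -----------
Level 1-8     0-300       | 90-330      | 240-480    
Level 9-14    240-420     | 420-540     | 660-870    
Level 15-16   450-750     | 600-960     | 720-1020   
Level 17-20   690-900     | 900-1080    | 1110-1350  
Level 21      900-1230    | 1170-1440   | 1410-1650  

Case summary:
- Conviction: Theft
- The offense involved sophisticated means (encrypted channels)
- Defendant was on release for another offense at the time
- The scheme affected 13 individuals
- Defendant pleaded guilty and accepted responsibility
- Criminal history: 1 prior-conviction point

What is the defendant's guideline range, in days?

Base offense level for theft: 15.
R1 does not apply.
R2 does not apply.
R4 applies (level before this adjustment is 15 ≥ 11, so +3): 15 + 3 = 18.
R5 applies (level before this adjustment is 18 ≥ 15, so +3): 18 + 3 = 21.
R6 applies: 21 − 2 = 19.
R7 applies: 19 + 3 = 22.
Level 22 exceeds the maximum of 21; capped at 21.
Final offense level: 21.
Criminal history: 1 prior point → Category 1 (0-2).
Level 21 falls in the 21 band.
Grid: Level 21 × Category 1 = 900-1230 days.

900-1230 days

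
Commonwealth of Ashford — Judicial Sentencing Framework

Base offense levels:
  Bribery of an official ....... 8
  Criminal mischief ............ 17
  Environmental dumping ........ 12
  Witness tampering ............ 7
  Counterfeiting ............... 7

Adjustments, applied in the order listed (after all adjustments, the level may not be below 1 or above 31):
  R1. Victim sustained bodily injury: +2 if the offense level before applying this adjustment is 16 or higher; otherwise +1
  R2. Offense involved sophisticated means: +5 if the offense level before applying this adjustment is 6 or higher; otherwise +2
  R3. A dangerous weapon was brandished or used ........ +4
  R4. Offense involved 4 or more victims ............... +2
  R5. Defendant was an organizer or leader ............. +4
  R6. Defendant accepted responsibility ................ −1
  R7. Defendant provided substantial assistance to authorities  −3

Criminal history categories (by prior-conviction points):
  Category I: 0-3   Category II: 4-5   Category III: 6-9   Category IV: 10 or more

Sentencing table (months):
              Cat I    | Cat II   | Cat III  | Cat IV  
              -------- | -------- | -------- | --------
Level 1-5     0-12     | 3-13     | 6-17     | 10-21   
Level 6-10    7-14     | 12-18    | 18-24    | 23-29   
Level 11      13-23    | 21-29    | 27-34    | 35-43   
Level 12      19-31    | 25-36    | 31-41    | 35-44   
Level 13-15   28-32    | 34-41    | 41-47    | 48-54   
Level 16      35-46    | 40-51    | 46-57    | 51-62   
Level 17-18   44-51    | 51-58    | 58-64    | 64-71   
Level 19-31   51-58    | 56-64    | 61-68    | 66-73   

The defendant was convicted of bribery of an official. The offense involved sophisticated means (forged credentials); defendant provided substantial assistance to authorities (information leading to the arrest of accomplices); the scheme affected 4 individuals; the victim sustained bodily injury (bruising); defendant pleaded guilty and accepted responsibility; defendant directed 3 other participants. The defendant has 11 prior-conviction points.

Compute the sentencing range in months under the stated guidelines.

Base offense level for bribery of an official: 8.
R1 applies (level before this adjustment is 8 < 16, so +1): 8 + 1 = 9.
R2 applies (level before this adjustment is 9 ≥ 6, so +5): 9 + 5 = 14.
R3 does not apply.
R4 applies: 14 + 2 = 16.
R5 applies: 16 + 4 = 20.
R6 applies: 20 − 1 = 19.
R7 applies: 19 − 3 = 16.
Final offense level: 16.
Criminal history: 11 prior points → Category IV (10+).
Level 16 falls in the 16 band.
Grid: Level 16 × Category IV = 51-62 months.

51-62 months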